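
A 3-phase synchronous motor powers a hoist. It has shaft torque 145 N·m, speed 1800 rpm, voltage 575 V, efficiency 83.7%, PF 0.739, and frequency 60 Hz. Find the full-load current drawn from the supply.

44.4 A

ω = 2π×1800/60 = 188.5 rad/s; P_out = τω = 145 × 188.5 = 27333 W
P_in = P_out / η = 27333 / 0.837 = 32656 W
I_L = P_in / (√3·V_L·cosφ) = 32656 / (1.732 × 575 × 0.739) = 44.4 A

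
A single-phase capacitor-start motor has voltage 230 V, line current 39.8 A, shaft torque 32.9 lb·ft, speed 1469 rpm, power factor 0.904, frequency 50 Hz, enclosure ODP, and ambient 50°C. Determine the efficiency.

82.9 %

τ = 32.9 lb·ft × 1.356 = 44.61 N·m
ω = 2π × 1469/60 = 153.8 rad/s; P_out = τω = 44.61 × 153.8 = 6861 W
P_in = V·I·cosφ = 230 × 39.8 × 0.904 = 8275 W
η = P_out / P_in = 6861 / 8275 = 0.829 = 82.9%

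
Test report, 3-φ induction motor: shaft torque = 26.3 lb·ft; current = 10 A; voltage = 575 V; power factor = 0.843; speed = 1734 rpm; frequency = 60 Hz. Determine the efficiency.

τ = 26.3 lb·ft × 1.356 = 35.66 N·m
ω = 2π × 1734/60 = 181.6 rad/s; P_out = τω = 35.66 × 181.6 = 6476 W
P_in = √3·V_L·I_L·cosφ = 1.732 × 575 × 10 × 0.843 = 8395 W
η = P_out / P_in = 6476 / 8395 = 0.771 = 77.1%

77.1 %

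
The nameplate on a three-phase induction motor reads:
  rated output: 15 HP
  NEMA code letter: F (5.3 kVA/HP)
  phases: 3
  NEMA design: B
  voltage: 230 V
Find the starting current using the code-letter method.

S_LR = 5.3 × 15 = 79.5 kVA
I_LR = S_LR/(√3·V_L) = 79500/(1.732×230) = 200 A

200 A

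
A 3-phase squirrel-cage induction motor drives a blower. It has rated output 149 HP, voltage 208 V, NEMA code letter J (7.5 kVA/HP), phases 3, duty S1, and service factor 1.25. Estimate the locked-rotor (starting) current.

3100 A

S_LR = 7.5 × 149 = 1117.5 kVA
I_LR = S_LR/(√3·V_L) = 1117500/(1.732×208) = 3100 A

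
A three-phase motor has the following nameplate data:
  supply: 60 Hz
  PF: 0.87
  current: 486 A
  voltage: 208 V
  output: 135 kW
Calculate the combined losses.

P_in = √3·V·I·cosφ = 1.732×208×486×0.87 = 152323 W
P_out = 135000 W
Losses = P_in − P_out = 152323 − 135000 = 17323 W

17300 W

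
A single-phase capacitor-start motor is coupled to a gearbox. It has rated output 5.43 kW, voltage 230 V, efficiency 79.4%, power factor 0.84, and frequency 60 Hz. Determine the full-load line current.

35.4 A

P_out = 5.43 kW = 5430 W
P_in = P_out / η = 5430 / 0.794 = 6839 W
I = P_in / (V·cosφ) = 6839 / (230 × 0.84) = 35.4 A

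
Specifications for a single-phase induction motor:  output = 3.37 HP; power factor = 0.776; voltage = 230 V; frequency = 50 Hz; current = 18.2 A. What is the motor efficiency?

77.4 %

P_out = 3.37 × 746 = 2514 W
P_in = V·I·cosφ = 230 × 18.2 × 0.776 = 3248 W
η = P_out / P_in = 2514 / 3248 = 0.774 = 77.4%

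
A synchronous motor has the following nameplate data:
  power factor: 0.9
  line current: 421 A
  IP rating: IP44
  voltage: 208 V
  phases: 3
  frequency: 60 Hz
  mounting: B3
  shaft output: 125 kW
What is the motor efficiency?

91.6 %

P_out = 125 kW = 125000 W
P_in = √3·V_L·I_L·cosφ = 1.732 × 208 × 421 × 0.9 = 136501 W
η = P_out / P_in = 125000 / 136501 = 0.916 = 91.6%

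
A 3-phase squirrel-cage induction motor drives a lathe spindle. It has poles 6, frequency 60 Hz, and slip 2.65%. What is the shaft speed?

1168 rpm

n_s = 120f/p = 120×60/6 = 1200 rpm
n = n_s(1 − s) = 1200 × (1 − 0.0265) = 1168 rpm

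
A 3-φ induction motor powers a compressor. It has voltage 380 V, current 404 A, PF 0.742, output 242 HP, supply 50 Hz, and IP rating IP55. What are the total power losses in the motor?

16800 W

P_in = √3·V·I·cosφ = 1.732×380×404×0.742 = 197295 W
P_out = 242×746 = 180532 W
Losses = P_in − P_out = 197295 − 180532 = 16763 W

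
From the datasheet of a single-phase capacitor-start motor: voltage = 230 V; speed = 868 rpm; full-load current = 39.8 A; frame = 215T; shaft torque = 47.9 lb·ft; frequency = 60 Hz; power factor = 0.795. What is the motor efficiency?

τ = 47.9 lb·ft × 1.356 = 64.95 N·m
ω = 2π × 868/60 = 90.9 rad/s; P_out = τω = 64.95 × 90.9 = 5904 W
P_in = V·I·cosφ = 230 × 39.8 × 0.795 = 7277 W
η = P_out / P_in = 5904 / 7277 = 0.811 = 81.1%

81.1 %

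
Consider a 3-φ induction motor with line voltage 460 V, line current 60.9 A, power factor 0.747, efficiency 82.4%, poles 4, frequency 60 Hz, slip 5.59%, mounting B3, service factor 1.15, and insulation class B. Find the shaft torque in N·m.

P_in = √3·V·I·cosφ = 1.732 × 460 × 60.9 × 0.747 = 36245 W
P_out = η·P_in = 0.824 × 36245 = 29866 W
n_s = 120×60/4 = 1800 rpm; n = 1800×(1−0.0559) = 1699 rpm
ω = 2π×1699/60 = 177.9 rad/s
τ = P_out/ω = 29866/177.9 = 168 N·m

168 N·m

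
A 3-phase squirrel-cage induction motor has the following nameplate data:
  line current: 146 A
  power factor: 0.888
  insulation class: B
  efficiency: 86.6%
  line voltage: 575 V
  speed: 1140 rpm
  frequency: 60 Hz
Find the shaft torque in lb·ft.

P_in = √3·V·I·cosφ = 1.732 × 575 × 146 × 0.888 = 129116 W
P_out = η·P_in = 0.866 × 129116 = 111814 W
n = 1140 rpm
ω = 2π×1140/60 = 119.4 rad/s
τ = P_out/ω = 111814/119.4 = 936.5 N·m
In lb·ft: 936.5/1.356 = 691 lb·ft

691 lb·ft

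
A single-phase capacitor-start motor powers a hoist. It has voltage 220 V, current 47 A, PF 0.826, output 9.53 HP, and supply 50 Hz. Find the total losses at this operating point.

1430 W

P_in = V·I·cosφ = 220×47×0.826 = 8541 W
P_out = 9.53×746 = 7109 W
Losses = P_in − P_out = 8541 − 7109 = 1432 W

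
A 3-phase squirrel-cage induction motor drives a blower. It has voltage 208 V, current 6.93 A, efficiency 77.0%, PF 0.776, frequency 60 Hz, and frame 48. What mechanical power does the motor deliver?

P_in = √3·V·I·cosφ = 1.732 × 208 × 6.93 × 0.776 = 1937 W
P_out = η·P_in = 0.77 × 1937 = 1491 W

1.49 kW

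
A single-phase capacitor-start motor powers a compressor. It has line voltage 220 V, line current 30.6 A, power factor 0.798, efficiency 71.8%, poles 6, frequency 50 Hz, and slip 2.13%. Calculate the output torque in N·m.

P_in = V·I·cosφ = 220 × 30.6 × 0.798 = 5372 W
P_out = η·P_in = 0.718 × 5372 = 3857 W
n_s = 120×50/6 = 1000 rpm; n = 1000×(1−0.0213) = 979 rpm
ω = 2π×979/60 = 102.5 rad/s
τ = P_out/ω = 3857/102.5 = 37.6 N·m

37.6 N·m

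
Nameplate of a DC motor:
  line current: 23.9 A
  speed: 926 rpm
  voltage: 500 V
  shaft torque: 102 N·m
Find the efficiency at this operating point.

82.8 %

ω = 2π × 926/60 = 96.97 rad/s; P_out = τω = 102 × 96.97 = 9891 W
P_in = V·I = 500 × 23.9 = 11950 W
η = P_out / P_in = 9891 / 11950 = 0.828 = 82.8%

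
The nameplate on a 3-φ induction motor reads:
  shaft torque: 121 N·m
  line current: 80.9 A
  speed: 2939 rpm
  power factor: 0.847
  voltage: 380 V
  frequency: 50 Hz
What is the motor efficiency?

ω = 2π × 2939/60 = 307.8 rad/s; P_out = τω = 121 × 307.8 = 37244 W
P_in = √3·V_L·I_L·cosφ = 1.732 × 380 × 80.9 × 0.847 = 45099 W
η = P_out / P_in = 37244 / 45099 = 0.826 = 82.6%

82.6 %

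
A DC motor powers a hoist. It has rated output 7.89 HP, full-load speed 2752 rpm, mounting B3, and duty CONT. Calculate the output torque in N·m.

P_out = 7.89 × 746 = 5886 W
ω = 2π × 2752/60 = 288.2 rad/s
τ = P_out/ω = 5886/288.2 = 20.4 N·m

20.4 N·m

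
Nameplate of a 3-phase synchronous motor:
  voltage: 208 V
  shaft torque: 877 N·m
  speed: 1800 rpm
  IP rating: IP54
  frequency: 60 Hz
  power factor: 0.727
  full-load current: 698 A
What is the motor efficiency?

ω = 2π × 1800/60 = 188.5 rad/s; P_out = τω = 877 × 188.5 = 165315 W
P_in = √3·V_L·I_L·cosφ = 1.732 × 208 × 698 × 0.727 = 182810 W
η = P_out / P_in = 165315 / 182810 = 0.904 = 90.4%

90.4 %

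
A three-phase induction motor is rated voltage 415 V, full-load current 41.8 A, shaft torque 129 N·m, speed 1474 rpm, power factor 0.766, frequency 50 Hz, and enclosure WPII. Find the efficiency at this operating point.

86.5 %

ω = 2π × 1474/60 = 154.4 rad/s; P_out = τω = 129 × 154.4 = 19918 W
P_in = √3·V_L·I_L·cosφ = 1.732 × 415 × 41.8 × 0.766 = 23014 W
η = P_out / P_in = 19918 / 23014 = 0.865 = 86.5%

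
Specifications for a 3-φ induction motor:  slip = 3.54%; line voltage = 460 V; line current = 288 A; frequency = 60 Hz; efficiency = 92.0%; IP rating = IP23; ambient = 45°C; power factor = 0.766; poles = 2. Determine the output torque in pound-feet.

328 lb·ft

P_in = √3·V·I·cosφ = 1.732 × 460 × 288 × 0.766 = 175763 W
P_out = η·P_in = 0.92 × 175763 = 161702 W
n_s = 120×60/2 = 3600 rpm; n = 3600×(1−0.0354) = 3473 rpm
ω = 2π×3473/60 = 363.7 rad/s
τ = P_out/ω = 161702/363.7 = 444.6 N·m
In lb·ft: 444.6/1.356 = 328 lb·ft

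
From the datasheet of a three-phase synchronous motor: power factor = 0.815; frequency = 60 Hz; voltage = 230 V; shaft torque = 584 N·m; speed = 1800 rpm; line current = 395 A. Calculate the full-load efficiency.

85.8 %

ω = 2π × 1800/60 = 188.5 rad/s; P_out = τω = 584 × 188.5 = 110084 W
P_in = √3·V_L·I_L·cosφ = 1.732 × 230 × 395 × 0.815 = 128242 W
η = P_out / P_in = 110084 / 128242 = 0.858 = 85.8%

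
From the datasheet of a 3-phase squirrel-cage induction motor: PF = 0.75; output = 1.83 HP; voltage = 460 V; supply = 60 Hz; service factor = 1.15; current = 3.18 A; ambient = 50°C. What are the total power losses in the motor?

535 W

P_in = √3·V·I·cosφ = 1.732×460×3.18×0.75 = 1900 W
P_out = 1.83×746 = 1365 W
Losses = P_in − P_out = 1900 − 1365 = 535 W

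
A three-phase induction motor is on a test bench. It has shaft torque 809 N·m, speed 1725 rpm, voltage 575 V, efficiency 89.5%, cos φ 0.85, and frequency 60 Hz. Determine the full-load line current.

ω = 2π×1725/60 = 180.6 rad/s; P_out = τω = 809 × 180.6 = 146105 W
P_in = P_out / η = 146105 / 0.895 = 163246 W
I_L = P_in / (√3·V_L·cosφ) = 163246 / (1.732 × 575 × 0.85) = 193 A

193 A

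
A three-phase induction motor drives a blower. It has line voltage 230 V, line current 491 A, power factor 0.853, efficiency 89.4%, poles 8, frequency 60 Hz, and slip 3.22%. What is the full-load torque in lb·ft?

1210 lb·ft

P_in = √3·V·I·cosφ = 1.732 × 230 × 491 × 0.853 = 166842 W
P_out = η·P_in = 0.894 × 166842 = 149157 W
n_s = 120×60/8 = 900 rpm; n = 900×(1−0.0322) = 871 rpm
ω = 2π×871/60 = 91.21 rad/s
τ = P_out/ω = 149157/91.21 = 1635 N·m
In lb·ft: 1635/1.356 = 1210 lb·ft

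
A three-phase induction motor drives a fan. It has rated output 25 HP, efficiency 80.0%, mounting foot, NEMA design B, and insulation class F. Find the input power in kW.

23.3 kW

P_out = 25 × 746 = 18650 W
P_in = P_out/η = 18650/0.8 = 23313 W = 23.3 kW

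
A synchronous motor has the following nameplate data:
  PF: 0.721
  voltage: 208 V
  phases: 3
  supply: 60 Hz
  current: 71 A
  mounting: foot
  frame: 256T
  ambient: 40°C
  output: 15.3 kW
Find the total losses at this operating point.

P_in = √3·V·I·cosφ = 1.732×208×71×0.721 = 18442 W
P_out = 15300 W
Losses = P_in − P_out = 18442 − 15300 = 3142 W

3.14 kW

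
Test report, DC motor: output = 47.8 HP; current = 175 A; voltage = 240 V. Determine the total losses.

P_in = V·I = 240×175 = 42000 W
P_out = 47.8×746 = 35659 W
Losses = P_in − P_out = 42000 − 35659 = 6341 W

6340 W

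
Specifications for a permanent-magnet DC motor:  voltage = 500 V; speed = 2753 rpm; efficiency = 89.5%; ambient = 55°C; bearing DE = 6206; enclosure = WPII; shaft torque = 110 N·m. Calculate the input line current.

70.9 A

ω = 2π×2753/60 = 288.3 rad/s; P_out = τω = 110 × 288.3 = 31713 W
P_in = P_out / η = 31713 / 0.895 = 35434 W
I = P_in / V = 35434 / 500 = 70.9 A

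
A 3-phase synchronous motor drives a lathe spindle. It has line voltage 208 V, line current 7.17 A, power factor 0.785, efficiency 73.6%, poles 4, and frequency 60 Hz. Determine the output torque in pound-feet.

5.84 lb·ft

P_in = √3·V·I·cosφ = 1.732 × 208 × 7.17 × 0.785 = 2028 W
P_out = η·P_in = 0.736 × 2028 = 1493 W
n = n_s = 120×60/4 = 1800 rpm (synchronous)
ω = 2π×1800/60 = 188.5 rad/s
τ = P_out/ω = 1493/188.5 = 7.92 N·m
In lb·ft: 7.92/1.356 = 5.84 lb·ft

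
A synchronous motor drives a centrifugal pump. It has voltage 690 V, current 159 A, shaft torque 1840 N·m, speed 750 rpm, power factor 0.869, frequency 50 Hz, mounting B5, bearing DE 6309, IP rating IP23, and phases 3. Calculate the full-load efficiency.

87.5 %

ω = 2π × 750/60 = 78.54 rad/s; P_out = τω = 1840 × 78.54 = 144514 W
P_in = √3·V_L·I_L·cosφ = 1.732 × 690 × 159 × 0.869 = 165125 W
η = P_out / P_in = 144514 / 165125 = 0.875 = 87.5%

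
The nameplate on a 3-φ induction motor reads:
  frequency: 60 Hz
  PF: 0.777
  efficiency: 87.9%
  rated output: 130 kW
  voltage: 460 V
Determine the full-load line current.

P_out = 130 kW = 130000 W
P_in = P_out / η = 130000 / 0.879 = 147895 W
I_L = P_in / (√3·V_L·cosφ) = 147895 / (1.732 × 460 × 0.777) = 239 A

239 A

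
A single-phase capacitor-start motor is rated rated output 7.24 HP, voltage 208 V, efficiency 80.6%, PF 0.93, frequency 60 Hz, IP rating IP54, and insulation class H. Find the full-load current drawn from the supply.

34.6 A

P_out = 7.24 × 746 = 5401 W
P_in = P_out / η = 5401 / 0.806 = 6701 W
I = P_in / (V·cosφ) = 6701 / (208 × 0.93) = 34.6 A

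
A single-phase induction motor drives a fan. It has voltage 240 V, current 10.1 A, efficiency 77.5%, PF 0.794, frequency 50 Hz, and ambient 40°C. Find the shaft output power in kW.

P_in = V·I·cosφ = 240 × 10.1 × 0.794 = 1925 W
P_out = η·P_in = 0.775 × 1925 = 1492 W

1.49 kW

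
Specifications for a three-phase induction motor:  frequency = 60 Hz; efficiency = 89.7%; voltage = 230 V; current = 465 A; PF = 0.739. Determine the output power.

123 kW

P_in = √3·V·I·cosφ = 1.732 × 230 × 465 × 0.739 = 136890 W
P_out = η·P_in = 0.897 × 136890 = 122790 W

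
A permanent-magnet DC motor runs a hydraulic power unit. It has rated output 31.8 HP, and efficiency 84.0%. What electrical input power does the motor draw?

P_out = 31.8 × 746 = 23723 W
P_in = P_out/η = 23723/0.84 = 28242 W = 28.2 kW

28.2 kW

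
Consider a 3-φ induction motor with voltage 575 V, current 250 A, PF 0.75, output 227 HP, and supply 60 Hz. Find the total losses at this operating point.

P_in = √3·V·I·cosφ = 1.732×575×250×0.75 = 186731 W
P_out = 227×746 = 169342 W
Losses = P_in − P_out = 186731 − 169342 = 17389 W

17400 W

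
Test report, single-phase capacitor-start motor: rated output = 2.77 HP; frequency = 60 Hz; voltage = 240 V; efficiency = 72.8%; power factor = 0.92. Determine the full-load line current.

12.9 A

P_out = 2.77 × 746 = 2066 W
P_in = P_out / η = 2066 / 0.728 = 2838 W
I = P_in / (V·cosφ) = 2838 / (240 × 0.92) = 12.9 A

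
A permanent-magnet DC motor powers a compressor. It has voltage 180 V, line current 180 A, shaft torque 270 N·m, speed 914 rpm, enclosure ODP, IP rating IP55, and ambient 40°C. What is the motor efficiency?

ω = 2π × 914/60 = 95.71 rad/s; P_out = τω = 270 × 95.71 = 25842 W
P_in = V·I = 180 × 180 = 32400 W
η = P_out / P_in = 25842 / 32400 = 0.798 = 79.8%

79.8 %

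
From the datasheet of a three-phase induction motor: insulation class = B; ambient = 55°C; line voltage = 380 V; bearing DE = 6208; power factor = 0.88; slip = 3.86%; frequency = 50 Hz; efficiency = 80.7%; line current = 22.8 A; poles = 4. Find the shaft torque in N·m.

P_in = √3·V·I·cosφ = 1.732 × 380 × 22.8 × 0.88 = 13205 W
P_out = η·P_in = 0.807 × 13205 = 10656 W
n_s = 120×50/4 = 1500 rpm; n = 1500×(1−0.0386) = 1442 rpm
ω = 2π×1442/60 = 151 rad/s
τ = P_out/ω = 10656/151 = 70.6 N·m

70.6 N·m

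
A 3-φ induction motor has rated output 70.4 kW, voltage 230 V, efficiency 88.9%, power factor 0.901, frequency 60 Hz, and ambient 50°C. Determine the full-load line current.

221 A

P_out = 70.4 kW = 70400 W
P_in = P_out / η = 70400 / 0.889 = 79190 W
I_L = P_in / (√3·V_L·cosφ) = 79190 / (1.732 × 230 × 0.901) = 221 A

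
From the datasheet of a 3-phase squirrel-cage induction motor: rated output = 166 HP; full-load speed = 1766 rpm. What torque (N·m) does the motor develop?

P_out = 166 × 746 = 123836 W
ω = 2π × 1766/60 = 184.9 rad/s
τ = P_out/ω = 123836/184.9 = 670 N·m

670 N·m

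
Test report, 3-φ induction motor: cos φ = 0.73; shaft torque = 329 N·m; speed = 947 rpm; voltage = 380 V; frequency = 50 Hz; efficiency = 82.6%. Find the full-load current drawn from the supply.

ω = 2π×947/60 = 99.17 rad/s; P_out = τω = 329 × 99.17 = 32627 W
P_in = P_out / η = 32627 / 0.826 = 39500 W
I_L = P_in / (√3·V_L·cosφ) = 39500 / (1.732 × 380 × 0.73) = 82.2 A

82.2 A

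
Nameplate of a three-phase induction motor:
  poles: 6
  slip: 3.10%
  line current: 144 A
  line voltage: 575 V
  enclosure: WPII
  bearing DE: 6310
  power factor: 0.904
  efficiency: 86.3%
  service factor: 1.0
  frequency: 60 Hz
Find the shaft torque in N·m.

P_in = √3·V·I·cosφ = 1.732 × 575 × 144 × 0.904 = 129642 W
P_out = η·P_in = 0.863 × 129642 = 111881 W
n_s = 120×60/6 = 1200 rpm; n = 1200×(1−0.031) = 1163 rpm
ω = 2π×1163/60 = 121.8 rad/s
τ = P_out/ω = 111881/121.8 = 919 N·m

919 N·m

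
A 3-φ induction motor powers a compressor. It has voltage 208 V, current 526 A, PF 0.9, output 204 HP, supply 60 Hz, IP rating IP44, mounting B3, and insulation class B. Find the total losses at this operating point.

P_in = √3·V·I·cosφ = 1.732×208×526×0.9 = 170545 W
P_out = 204×746 = 152184 W
Losses = P_in − P_out = 170545 − 152184 = 18361 W

18400 W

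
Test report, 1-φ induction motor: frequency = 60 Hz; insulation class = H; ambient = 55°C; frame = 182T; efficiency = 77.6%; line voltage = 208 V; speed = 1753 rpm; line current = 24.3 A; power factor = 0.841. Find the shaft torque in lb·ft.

P_in = V·I·cosφ = 208 × 24.3 × 0.841 = 4251 W
P_out = η·P_in = 0.776 × 4251 = 3299 W
n = 1753 rpm
ω = 2π×1753/60 = 183.6 rad/s
τ = P_out/ω = 3299/183.6 = 17.97 N·m
In lb·ft: 17.97/1.356 = 13.3 lb·ft

13.3 lb·ft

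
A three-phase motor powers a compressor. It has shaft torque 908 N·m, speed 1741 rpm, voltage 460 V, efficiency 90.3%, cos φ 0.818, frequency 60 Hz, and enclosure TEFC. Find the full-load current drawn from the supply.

281 A

ω = 2π×1741/60 = 182.3 rad/s; P_out = τω = 908 × 182.3 = 165528 W
P_in = P_out / η = 165528 / 0.903 = 183309 W
I_L = P_in / (√3·V_L·cosφ) = 183309 / (1.732 × 460 × 0.818) = 281 A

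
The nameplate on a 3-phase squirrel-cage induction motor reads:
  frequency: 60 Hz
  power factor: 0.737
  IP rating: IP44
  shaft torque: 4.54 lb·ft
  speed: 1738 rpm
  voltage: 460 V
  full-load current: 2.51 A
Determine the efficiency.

τ = 4.54 lb·ft × 1.356 = 6.156 N·m
ω = 2π × 1738/60 = 182 rad/s; P_out = τω = 6.156 × 182 = 1120 W
P_in = √3·V_L·I_L·cosφ = 1.732 × 460 × 2.51 × 0.737 = 1474 W
η = P_out / P_in = 1120 / 1474 = 0.760 = 76.0%

76.0 %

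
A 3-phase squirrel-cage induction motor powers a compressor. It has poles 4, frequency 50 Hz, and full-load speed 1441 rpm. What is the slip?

3.9 %

n_s = 120f/p = 120×50/4 = 1500 rpm
s = (n_s − n)/n_s = (1500 − 1441)/1500 = 0.0393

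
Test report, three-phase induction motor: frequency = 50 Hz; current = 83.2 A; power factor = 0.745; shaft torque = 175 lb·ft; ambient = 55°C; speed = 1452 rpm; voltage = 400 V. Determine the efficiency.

84.0 %

τ = 175 lb·ft × 1.356 = 237.3 N·m
ω = 2π × 1452/60 = 152.1 rad/s; P_out = τω = 237.3 × 152.1 = 36093 W
P_in = √3·V_L·I_L·cosφ = 1.732 × 400 × 83.2 × 0.745 = 42943 W
η = P_out / P_in = 36093 / 42943 = 0.840 = 84.0%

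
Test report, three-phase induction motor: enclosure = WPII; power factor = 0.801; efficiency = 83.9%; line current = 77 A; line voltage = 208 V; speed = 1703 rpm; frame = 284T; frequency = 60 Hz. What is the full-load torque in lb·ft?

77.1 lb·ft

P_in = √3·V·I·cosφ = 1.732 × 208 × 77 × 0.801 = 22220 W
P_out = η·P_in = 0.839 × 22220 = 18643 W
n = 1703 rpm
ω = 2π×1703/60 = 178.3 rad/s
τ = P_out/ω = 18643/178.3 = 104.6 N·m
In lb·ft: 104.6/1.356 = 77.1 lb·ft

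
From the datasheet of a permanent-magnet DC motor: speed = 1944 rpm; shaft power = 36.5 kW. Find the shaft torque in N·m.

179 N·m

ω = 2π × 1944/60 = 203.6 rad/s
τ = P/ω = 36500/203.6 = 179 N·m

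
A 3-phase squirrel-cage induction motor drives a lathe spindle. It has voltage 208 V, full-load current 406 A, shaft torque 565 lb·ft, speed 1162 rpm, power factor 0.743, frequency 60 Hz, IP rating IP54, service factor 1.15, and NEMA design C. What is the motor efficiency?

τ = 565 lb·ft × 1.356 = 766.1 N·m
ω = 2π × 1162/60 = 121.7 rad/s; P_out = τω = 766.1 × 121.7 = 93234 W
P_in = √3·V_L·I_L·cosφ = 1.732 × 208 × 406 × 0.743 = 108674 W
η = P_out / P_in = 93234 / 108674 = 0.858 = 85.8%

85.8 %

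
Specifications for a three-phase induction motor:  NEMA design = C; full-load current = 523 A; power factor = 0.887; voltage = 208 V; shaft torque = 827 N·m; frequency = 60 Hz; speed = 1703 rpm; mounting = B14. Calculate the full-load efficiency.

88.2 %

ω = 2π × 1703/60 = 178.3 rad/s; P_out = τω = 827 × 178.3 = 147454 W
P_in = √3·V_L·I_L·cosφ = 1.732 × 208 × 523 × 0.887 = 167123 W
η = P_out / P_in = 147454 / 167123 = 0.882 = 88.2%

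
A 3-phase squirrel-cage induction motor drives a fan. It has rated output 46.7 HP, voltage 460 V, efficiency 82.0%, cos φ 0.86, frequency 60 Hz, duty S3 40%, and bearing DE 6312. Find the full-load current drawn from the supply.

62 A

P_out = 46.7 × 746 = 34838 W
P_in = P_out / η = 34838 / 0.820 = 42485 W
I_L = P_in / (√3·V_L·cosφ) = 42485 / (1.732 × 460 × 0.86) = 62 A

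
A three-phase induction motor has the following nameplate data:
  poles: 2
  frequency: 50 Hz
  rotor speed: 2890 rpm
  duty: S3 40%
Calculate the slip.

3.67 %

n_s = 120f/p = 120×50/2 = 3000 rpm
s = (n_s − n)/n_s = (3000 − 2890)/3000 = 0.0367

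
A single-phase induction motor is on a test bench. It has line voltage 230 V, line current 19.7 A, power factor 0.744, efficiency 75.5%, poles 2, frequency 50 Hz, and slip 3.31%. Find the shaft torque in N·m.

P_in = V·I·cosφ = 230 × 19.7 × 0.744 = 3371 W
P_out = η·P_in = 0.755 × 3371 = 2545 W
n_s = 120×50/2 = 3000 rpm; n = 3000×(1−0.0331) = 2901 rpm
ω = 2π×2901/60 = 303.8 rad/s
τ = P_out/ω = 2545/303.8 = 8.38 N·m

8.38 N·m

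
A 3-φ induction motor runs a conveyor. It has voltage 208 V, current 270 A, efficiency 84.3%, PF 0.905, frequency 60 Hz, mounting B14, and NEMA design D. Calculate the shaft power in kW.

P_in = √3·V·I·cosφ = 1.732 × 208 × 270 × 0.905 = 88029 W
P_out = η·P_in = 0.843 × 88029 = 74208 W

74.2 kW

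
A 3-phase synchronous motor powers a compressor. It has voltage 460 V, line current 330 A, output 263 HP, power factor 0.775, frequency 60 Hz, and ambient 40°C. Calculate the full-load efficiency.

P_out = 263 × 746 = 196198 W
P_in = √3·V_L·I_L·cosφ = 1.732 × 460 × 330 × 0.775 = 203761 W
η = P_out / P_in = 196198 / 203761 = 0.963 = 96.3%

96.3 %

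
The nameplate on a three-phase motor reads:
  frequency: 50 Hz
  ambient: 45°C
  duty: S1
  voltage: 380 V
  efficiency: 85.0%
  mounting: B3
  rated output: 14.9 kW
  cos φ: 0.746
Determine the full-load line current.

35.7 A

P_out = 14.9 kW = 14900 W
P_in = P_out / η = 14900 / 0.850 = 17529 W
I_L = P_in / (√3·V_L·cosφ) = 17529 / (1.732 × 380 × 0.746) = 35.7 A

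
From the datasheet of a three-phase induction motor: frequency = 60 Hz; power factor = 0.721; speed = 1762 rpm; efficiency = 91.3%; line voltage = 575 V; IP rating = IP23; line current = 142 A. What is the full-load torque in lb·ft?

P_in = √3·V·I·cosφ = 1.732 × 575 × 142 × 0.721 = 101962 W
P_out = η·P_in = 0.913 × 101962 = 93091 W
n = 1762 rpm
ω = 2π×1762/60 = 184.5 rad/s
τ = P_out/ω = 93091/184.5 = 504.6 N·m
In lb·ft: 504.6/1.356 = 372 lb·ft

372 lb·ft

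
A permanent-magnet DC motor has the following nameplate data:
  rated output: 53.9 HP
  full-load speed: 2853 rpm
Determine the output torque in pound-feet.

99.3 lb·ft

P_out = 53.9 × 746 = 40209 W
ω = 2π × 2853/60 = 298.8 rad/s
τ = P_out/ω = 40209/298.8 = 134.6 N·m
In lb·ft: 134.6/1.356 = 99.3 lb·ft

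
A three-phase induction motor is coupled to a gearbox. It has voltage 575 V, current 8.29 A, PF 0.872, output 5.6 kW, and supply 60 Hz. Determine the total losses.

P_in = √3·V·I·cosφ = 1.732×575×8.29×0.872 = 7199 W
P_out = 5600 W
Losses = P_in − P_out = 7199 − 5600 = 1599 W

1600 W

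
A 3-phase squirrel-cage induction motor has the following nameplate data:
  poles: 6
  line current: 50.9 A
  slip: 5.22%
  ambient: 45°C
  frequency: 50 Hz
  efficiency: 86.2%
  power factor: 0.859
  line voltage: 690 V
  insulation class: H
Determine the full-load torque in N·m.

P_in = √3·V·I·cosφ = 1.732 × 690 × 50.9 × 0.859 = 52253 W
P_out = η·P_in = 0.862 × 52253 = 45042 W
n_s = 120×50/6 = 1000 rpm; n = 1000×(1−0.0522) = 948 rpm
ω = 2π×948/60 = 99.27 rad/s
τ = P_out/ω = 45042/99.27 = 454 N·m

454 N·m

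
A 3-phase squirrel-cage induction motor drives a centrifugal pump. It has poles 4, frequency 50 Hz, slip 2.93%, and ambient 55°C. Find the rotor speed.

1456 rpm

n_s = 120f/p = 120×50/4 = 1500 rpm
n = n_s(1 − s) = 1500 × (1 − 0.0293) = 1456 rpm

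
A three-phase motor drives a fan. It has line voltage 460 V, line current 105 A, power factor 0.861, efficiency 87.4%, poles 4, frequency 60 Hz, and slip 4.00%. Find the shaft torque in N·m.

348 N·m

P_in = √3·V·I·cosφ = 1.732 × 460 × 105 × 0.861 = 72027 W
P_out = η·P_in = 0.874 × 72027 = 62952 W
n_s = 120×60/4 = 1800 rpm; n = 1800×(1−0.04) = 1728 rpm
ω = 2π×1728/60 = 181 rad/s
τ = P_out/ω = 62952/181 = 348 N·m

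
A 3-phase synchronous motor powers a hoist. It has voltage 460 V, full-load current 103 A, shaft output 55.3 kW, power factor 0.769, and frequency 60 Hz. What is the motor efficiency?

P_out = 55.3 kW = 55300 W
P_in = √3·V_L·I_L·cosφ = 1.732 × 460 × 103 × 0.769 = 63106 W
η = P_out / P_in = 55300 / 63106 = 0.876 = 87.6%

87.6 %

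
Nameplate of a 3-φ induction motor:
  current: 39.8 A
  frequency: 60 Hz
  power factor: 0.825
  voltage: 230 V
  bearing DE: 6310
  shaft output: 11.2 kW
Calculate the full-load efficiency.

85.6 %

P_out = 11.2 kW = 11200 W
P_in = √3·V_L·I_L·cosφ = 1.732 × 230 × 39.8 × 0.825 = 13080 W
η = P_out / P_in = 11200 / 13080 = 0.856 = 85.6%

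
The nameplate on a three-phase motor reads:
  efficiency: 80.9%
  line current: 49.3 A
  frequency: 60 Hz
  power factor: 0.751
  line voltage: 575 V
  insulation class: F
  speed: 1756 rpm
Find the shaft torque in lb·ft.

120 lb·ft

P_in = √3·V·I·cosφ = 1.732 × 575 × 49.3 × 0.751 = 36873 W
P_out = η·P_in = 0.809 × 36873 = 29830 W
n = 1756 rpm
ω = 2π×1756/60 = 183.9 rad/s
τ = P_out/ω = 29830/183.9 = 162.2 N·m
In lb·ft: 162.2/1.356 = 120 lb·ft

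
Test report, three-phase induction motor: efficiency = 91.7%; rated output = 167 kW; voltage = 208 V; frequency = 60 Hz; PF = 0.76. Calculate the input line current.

P_out = 167 kW = 167000 W
P_in = P_out / η = 167000 / 0.917 = 182116 W
I_L = P_in / (√3·V_L·cosφ) = 182116 / (1.732 × 208 × 0.76) = 665 A

665 A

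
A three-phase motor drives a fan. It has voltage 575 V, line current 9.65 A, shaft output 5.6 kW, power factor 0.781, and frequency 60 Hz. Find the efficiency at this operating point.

74.6 %

P_out = 5.6 kW = 5600 W
P_in = √3·V_L·I_L·cosφ = 1.732 × 575 × 9.65 × 0.781 = 7506 W
η = P_out / P_in = 5600 / 7506 = 0.746 = 74.6%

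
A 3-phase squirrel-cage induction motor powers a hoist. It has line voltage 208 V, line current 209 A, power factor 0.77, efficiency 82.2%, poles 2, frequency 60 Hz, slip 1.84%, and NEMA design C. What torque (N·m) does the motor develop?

129 N·m

P_in = √3·V·I·cosφ = 1.732 × 208 × 209 × 0.77 = 57976 W
P_out = η·P_in = 0.822 × 57976 = 47656 W
n_s = 120×60/2 = 3600 rpm; n = 3600×(1−0.0184) = 3534 rpm
ω = 2π×3534/60 = 370.1 rad/s
τ = P_out/ω = 47656/370.1 = 129 N·m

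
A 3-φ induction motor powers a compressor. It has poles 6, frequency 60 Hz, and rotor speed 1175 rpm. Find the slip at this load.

n_s = 120f/p = 120×60/6 = 1200 rpm
s = (n_s − n)/n_s = (1200 − 1175)/1200 = 0.0208

2.08 %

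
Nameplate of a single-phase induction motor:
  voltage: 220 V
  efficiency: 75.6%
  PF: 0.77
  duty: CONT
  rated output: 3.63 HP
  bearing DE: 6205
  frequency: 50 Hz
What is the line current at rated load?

P_out = 3.63 × 746 = 2708 W
P_in = P_out / η = 2708 / 0.756 = 3582 W
I = P_in / (V·cosφ) = 3582 / (220 × 0.77) = 21.1 A

21.1 A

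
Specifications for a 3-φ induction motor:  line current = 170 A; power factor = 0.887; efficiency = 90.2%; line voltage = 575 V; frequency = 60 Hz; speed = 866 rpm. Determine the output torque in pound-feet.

P_in = √3·V·I·cosφ = 1.732 × 575 × 170 × 0.887 = 150172 W
P_out = η·P_in = 0.902 × 150172 = 135455 W
n = 866 rpm
ω = 2π×866/60 = 90.69 rad/s
τ = P_out/ω = 135455/90.69 = 1494 N·m
In lb·ft: 1494/1.356 = 1100 lb·ft

1100 lb·ft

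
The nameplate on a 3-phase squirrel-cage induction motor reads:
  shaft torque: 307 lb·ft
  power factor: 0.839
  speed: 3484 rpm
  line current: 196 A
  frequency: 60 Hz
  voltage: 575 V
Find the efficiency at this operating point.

τ = 307 lb·ft × 1.356 = 416.3 N·m
ω = 2π × 3484/60 = 364.8 rad/s; P_out = τω = 416.3 × 364.8 = 151866 W
P_in = √3·V_L·I_L·cosφ = 1.732 × 575 × 196 × 0.839 = 163770 W
η = P_out / P_in = 151866 / 163770 = 0.927 = 92.7%

92.7 %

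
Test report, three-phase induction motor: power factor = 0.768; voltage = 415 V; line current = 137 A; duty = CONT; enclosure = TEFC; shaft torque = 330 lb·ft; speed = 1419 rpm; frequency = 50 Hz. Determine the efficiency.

87.9 %

τ = 330 lb·ft × 1.356 = 447.5 N·m
ω = 2π × 1419/60 = 148.6 rad/s; P_out = τω = 447.5 × 148.6 = 66499 W
P_in = √3·V_L·I_L·cosφ = 1.732 × 415 × 137 × 0.768 = 75627 W
η = P_out / P_in = 66499 / 75627 = 0.879 = 87.9%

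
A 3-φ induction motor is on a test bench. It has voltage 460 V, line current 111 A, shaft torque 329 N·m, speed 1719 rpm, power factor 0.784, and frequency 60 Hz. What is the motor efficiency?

ω = 2π × 1719/60 = 180 rad/s; P_out = τω = 329 × 180 = 59220 W
P_in = √3·V_L·I_L·cosφ = 1.732 × 460 × 111 × 0.784 = 69334 W
η = P_out / P_in = 59220 / 69334 = 0.854 = 85.4%

85.4 %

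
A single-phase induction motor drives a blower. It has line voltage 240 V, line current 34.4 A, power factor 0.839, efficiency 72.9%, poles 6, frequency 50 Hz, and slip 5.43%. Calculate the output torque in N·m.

P_in = V·I·cosφ = 240 × 34.4 × 0.839 = 6927 W
P_out = η·P_in = 0.729 × 6927 = 5050 W
n_s = 120×50/6 = 1000 rpm; n = 1000×(1−0.0543) = 946 rpm
ω = 2π×946/60 = 99.06 rad/s
τ = P_out/ω = 5050/99.06 = 51 N·m

51 N·m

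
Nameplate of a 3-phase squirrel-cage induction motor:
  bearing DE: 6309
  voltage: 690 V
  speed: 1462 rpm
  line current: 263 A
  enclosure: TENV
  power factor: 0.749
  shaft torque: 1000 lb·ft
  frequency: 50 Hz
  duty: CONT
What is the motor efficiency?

88.2 %

τ = 1000 lb·ft × 1.356 = 1356 N·m
ω = 2π × 1462/60 = 153.1 rad/s; P_out = τω = 1356 × 153.1 = 207604 W
P_in = √3·V_L·I_L·cosφ = 1.732 × 690 × 263 × 0.749 = 235415 W
η = P_out / P_in = 207604 / 235415 = 0.882 = 88.2%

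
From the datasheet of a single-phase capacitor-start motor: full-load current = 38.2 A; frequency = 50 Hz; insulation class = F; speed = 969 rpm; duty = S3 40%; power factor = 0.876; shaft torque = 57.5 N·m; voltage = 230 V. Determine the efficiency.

ω = 2π × 969/60 = 101.5 rad/s; P_out = τω = 57.5 × 101.5 = 5836 W
P_in = V·I·cosφ = 230 × 38.2 × 0.876 = 7697 W
η = P_out / P_in = 5836 / 7697 = 0.758 = 75.8%

75.8 %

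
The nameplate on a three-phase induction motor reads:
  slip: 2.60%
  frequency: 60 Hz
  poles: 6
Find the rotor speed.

1169 rpm

n_s = 120f/p = 120×60/6 = 1200 rpm
n = n_s(1 − s) = 1200 × (1 − 0.026) = 1169 rpm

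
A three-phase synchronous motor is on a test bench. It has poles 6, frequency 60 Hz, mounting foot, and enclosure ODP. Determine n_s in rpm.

n_s = 120f/p = 120×60/6 = 1200 rpm

1200 rpm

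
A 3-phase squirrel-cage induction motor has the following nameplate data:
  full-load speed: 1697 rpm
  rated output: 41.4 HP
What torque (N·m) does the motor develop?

174 N·m

P_out = 41.4 × 746 = 30884 W
ω = 2π × 1697/60 = 177.7 rad/s
τ = P_out/ω = 30884/177.7 = 174 N·m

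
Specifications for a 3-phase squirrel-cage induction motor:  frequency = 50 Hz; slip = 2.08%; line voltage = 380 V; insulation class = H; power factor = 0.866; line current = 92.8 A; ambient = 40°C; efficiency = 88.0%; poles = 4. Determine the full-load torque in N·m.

303 N·m

P_in = √3·V·I·cosφ = 1.732 × 380 × 92.8 × 0.866 = 52893 W
P_out = η·P_in = 0.88 × 52893 = 46546 W
n_s = 120×50/4 = 1500 rpm; n = 1500×(1−0.0208) = 1469 rpm
ω = 2π×1469/60 = 153.8 rad/s
τ = P_out/ω = 46546/153.8 = 303 N·m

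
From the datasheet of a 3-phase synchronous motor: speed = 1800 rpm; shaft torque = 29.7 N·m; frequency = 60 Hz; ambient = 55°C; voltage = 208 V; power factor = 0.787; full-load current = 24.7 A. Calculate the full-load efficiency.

79.9 %

ω = 2π × 1800/60 = 188.5 rad/s; P_out = τω = 29.7 × 188.5 = 5598 W
P_in = √3·V_L·I_L·cosφ = 1.732 × 208 × 24.7 × 0.787 = 7003 W
η = P_out / P_in = 5598 / 7003 = 0.799 = 79.9%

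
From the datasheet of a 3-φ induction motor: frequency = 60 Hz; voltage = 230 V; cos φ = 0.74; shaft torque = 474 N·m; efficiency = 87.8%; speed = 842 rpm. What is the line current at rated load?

161 A

ω = 2π×842/60 = 88.17 rad/s; P_out = τω = 474 × 88.17 = 41793 W
P_in = P_out / η = 41793 / 0.878 = 47600 W
I_L = P_in / (√3·V_L·cosφ) = 47600 / (1.732 × 230 × 0.74) = 161 A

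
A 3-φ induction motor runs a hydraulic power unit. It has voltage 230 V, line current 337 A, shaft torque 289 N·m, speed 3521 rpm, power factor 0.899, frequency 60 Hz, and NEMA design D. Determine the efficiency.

ω = 2π × 3521/60 = 368.7 rad/s; P_out = τω = 289 × 368.7 = 106554 W
P_in = √3·V_L·I_L·cosφ = 1.732 × 230 × 337 × 0.899 = 120688 W
η = P_out / P_in = 106554 / 120688 = 0.883 = 88.3%

88.3 %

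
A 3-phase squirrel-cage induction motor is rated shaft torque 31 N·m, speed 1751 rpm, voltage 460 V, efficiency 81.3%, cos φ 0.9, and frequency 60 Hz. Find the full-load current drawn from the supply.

9.75 A

ω = 2π×1751/60 = 183.4 rad/s; P_out = τω = 31 × 183.4 = 5685 W
P_in = P_out / η = 5685 / 0.813 = 6993 W
I_L = P_in / (√3·V_L·cosφ) = 6993 / (1.732 × 460 × 0.9) = 9.75 A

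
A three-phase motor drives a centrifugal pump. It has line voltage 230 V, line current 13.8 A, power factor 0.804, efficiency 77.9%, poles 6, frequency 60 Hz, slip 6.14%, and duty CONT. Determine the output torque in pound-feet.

P_in = √3·V·I·cosφ = 1.732 × 230 × 13.8 × 0.804 = 4420 W
P_out = η·P_in = 0.779 × 4420 = 3443 W
n_s = 120×60/6 = 1200 rpm; n = 1200×(1−0.0614) = 1126 rpm
ω = 2π×1126/60 = 117.9 rad/s
τ = P_out/ω = 3443/117.9 = 29.2 N·m
In lb·ft: 29.2/1.356 = 21.5 lb·ft

21.5 lb·ft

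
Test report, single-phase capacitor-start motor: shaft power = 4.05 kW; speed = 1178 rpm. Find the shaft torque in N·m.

ω = 2π × 1178/60 = 123.4 rad/s
τ = P/ω = 4050/123.4 = 32.8 N·m

32.8 N·m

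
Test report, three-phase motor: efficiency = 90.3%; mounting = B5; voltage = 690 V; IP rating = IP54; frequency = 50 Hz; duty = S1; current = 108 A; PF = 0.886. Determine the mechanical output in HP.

138 HP

P_in = √3·V·I·cosφ = 1.732 × 690 × 108 × 0.886 = 114355 W
P_out = η·P_in = 0.903 × 114355 = 103263 W
= 103263/746 = 138 HP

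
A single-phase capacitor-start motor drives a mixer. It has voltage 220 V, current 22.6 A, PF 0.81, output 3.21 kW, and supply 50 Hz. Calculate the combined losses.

817 W

P_in = V·I·cosφ = 220×22.6×0.81 = 4027 W
P_out = 3210 W
Losses = P_in − P_out = 4027 − 3210 = 817 W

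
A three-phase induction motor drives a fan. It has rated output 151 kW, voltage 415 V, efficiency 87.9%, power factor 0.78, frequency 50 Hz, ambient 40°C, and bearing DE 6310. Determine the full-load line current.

306 A

P_out = 151 kW = 151000 W
P_in = P_out / η = 151000 / 0.879 = 171786 W
I_L = P_in / (√3·V_L·cosφ) = 171786 / (1.732 × 415 × 0.78) = 306 A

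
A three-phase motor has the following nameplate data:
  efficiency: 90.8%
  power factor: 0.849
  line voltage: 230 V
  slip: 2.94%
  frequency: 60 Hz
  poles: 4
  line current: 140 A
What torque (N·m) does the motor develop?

235 N·m

P_in = √3·V·I·cosφ = 1.732 × 230 × 140 × 0.849 = 47349 W
P_out = η·P_in = 0.908 × 47349 = 42993 W
n_s = 120×60/4 = 1800 rpm; n = 1800×(1−0.0294) = 1747 rpm
ω = 2π×1747/60 = 182.9 rad/s
τ = P_out/ω = 42993/182.9 = 235 N·m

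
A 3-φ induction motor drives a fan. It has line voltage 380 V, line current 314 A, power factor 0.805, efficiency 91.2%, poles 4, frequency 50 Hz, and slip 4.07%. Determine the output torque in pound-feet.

743 lb·ft

P_in = √3·V·I·cosφ = 1.732 × 380 × 314 × 0.805 = 166363 W
P_out = η·P_in = 0.912 × 166363 = 151723 W
n_s = 120×50/4 = 1500 rpm; n = 1500×(1−0.0407) = 1439 rpm
ω = 2π×1439/60 = 150.7 rad/s
τ = P_out/ω = 151723/150.7 = 1007 N·m
In lb·ft: 1007/1.356 = 743 lb·ft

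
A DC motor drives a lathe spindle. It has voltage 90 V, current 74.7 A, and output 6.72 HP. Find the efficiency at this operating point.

74.6 %

P_out = 6.72 × 746 = 5013 W
P_in = V·I = 90 × 74.7 = 6723 W
η = P_out / P_in = 5013 / 6723 = 0.746 = 74.6%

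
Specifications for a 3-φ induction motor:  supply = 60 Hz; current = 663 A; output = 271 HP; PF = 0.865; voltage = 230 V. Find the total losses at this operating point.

26300 W

P_in = √3·V·I·cosφ = 1.732×230×663×0.865 = 228457 W
P_out = 271×746 = 202166 W
Losses = P_in − P_out = 228457 − 202166 = 26291 W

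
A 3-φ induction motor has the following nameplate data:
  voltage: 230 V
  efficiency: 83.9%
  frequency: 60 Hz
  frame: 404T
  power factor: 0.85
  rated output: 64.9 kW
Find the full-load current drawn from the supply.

228 A

P_out = 64.9 kW = 64900 W
P_in = P_out / η = 64900 / 0.839 = 77354 W
I_L = P_in / (√3·V_L·cosφ) = 77354 / (1.732 × 230 × 0.85) = 228 A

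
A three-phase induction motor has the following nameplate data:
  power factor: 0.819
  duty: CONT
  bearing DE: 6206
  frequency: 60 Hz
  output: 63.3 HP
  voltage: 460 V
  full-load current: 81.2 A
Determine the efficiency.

P_out = 63.3 × 746 = 47222 W
P_in = √3·V_L·I_L·cosφ = 1.732 × 460 × 81.2 × 0.819 = 52984 W
η = P_out / P_in = 47222 / 52984 = 0.891 = 89.1%

89.1 %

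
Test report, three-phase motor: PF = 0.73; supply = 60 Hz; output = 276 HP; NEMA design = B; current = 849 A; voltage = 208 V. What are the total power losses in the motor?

P_in = √3·V·I·cosφ = 1.732×208×849×0.73 = 223276 W
P_out = 276×746 = 205896 W
Losses = P_in − P_out = 223276 − 205896 = 17380 W

17.4 kW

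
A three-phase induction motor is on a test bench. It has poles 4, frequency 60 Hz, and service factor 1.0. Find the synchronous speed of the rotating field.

n_s = 120f/p = 120×60/4 = 1800 rpm

1800 rpm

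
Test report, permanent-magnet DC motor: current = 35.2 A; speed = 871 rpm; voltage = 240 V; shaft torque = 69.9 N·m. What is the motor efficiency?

ω = 2π × 871/60 = 91.21 rad/s; P_out = τω = 69.9 × 91.21 = 6376 W
P_in = V·I = 240 × 35.2 = 8448 W
η = P_out / P_in = 6376 / 8448 = 0.755 = 75.5%

75.5 %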